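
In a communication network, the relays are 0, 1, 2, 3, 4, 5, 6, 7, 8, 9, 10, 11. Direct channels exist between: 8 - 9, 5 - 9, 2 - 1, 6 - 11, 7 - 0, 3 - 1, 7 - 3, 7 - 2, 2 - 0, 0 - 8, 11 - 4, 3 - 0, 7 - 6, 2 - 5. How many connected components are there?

2

10 is isolated — a component by itself.
Starting from 0 we can reach 0, 1, 2, 3, 4, 5, 6, 7, 8, 9, 11. That is one component of size 11.
Total: 2 components.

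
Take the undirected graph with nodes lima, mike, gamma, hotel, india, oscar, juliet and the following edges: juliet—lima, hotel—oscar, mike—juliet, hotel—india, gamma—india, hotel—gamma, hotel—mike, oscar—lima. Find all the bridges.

none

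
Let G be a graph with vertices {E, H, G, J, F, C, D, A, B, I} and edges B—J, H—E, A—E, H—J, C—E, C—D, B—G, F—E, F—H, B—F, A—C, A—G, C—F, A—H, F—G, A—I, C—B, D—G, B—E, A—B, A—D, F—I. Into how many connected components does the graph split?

1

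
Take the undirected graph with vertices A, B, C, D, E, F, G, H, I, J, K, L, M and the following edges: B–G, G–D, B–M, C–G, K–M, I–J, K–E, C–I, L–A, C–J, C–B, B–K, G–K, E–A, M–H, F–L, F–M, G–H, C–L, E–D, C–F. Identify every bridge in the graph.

The edges on the cycle C-I-J-C are not bridges since each lies on that cycle.
Every edge lies on some cycle, so there are no bridges.

none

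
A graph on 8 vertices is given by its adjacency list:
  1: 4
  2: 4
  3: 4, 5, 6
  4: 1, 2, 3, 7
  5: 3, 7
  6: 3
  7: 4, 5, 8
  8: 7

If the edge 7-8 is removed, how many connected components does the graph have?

2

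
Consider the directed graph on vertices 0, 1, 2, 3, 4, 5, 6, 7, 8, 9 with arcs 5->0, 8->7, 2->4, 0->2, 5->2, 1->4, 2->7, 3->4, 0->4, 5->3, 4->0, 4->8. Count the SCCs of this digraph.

{0, 2, 4} are all mutually reachable — one SCC of size 3.
{5} is an SCC by itself.
{6} is an SCC by itself.
{1} is an SCC by itself.
{8} is an SCC by itself.
(and 3 more singleton SCCs)
That gives 8 strongly connected components.

8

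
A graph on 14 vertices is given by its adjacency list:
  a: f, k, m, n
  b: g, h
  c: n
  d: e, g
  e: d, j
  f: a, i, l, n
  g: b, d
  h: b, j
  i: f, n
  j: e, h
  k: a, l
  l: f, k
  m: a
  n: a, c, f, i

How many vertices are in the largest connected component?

8

Starting from b we can reach b, d, e, g, h, j. That is one component of size 6.
Starting from a we can reach a, c, f, i, k, l, m, n. That is one component of size 8.
The largest has 8 vertices.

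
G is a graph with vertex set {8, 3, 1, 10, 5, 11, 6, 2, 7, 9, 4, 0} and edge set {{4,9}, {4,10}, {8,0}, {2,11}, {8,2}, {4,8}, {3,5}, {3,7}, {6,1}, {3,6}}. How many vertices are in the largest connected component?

Starting from 1 we can reach 1, 3, 5, 6, 7. That is one component of size 5.
Starting from 0 we can reach 0, 2, 4, 8, 9, 10, 11. That is one component of size 7.
The largest has 7 vertices.

7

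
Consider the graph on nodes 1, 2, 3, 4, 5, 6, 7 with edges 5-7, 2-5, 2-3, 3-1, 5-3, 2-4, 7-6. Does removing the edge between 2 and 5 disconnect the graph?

No

After removing 2-5, the path 2-3-5 still connects them, so the edge is not a bridge.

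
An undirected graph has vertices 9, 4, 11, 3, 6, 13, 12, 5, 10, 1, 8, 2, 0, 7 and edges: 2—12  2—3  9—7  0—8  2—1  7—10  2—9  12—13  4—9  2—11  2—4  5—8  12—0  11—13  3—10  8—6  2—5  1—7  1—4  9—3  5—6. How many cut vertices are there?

Removing 2 increases the component count from 1 to 2, so 2 is a cut vertex.
By contrast removing 6 leaves 1 component; it is not a cut vertex. No other vertex is a cut vertex either.

1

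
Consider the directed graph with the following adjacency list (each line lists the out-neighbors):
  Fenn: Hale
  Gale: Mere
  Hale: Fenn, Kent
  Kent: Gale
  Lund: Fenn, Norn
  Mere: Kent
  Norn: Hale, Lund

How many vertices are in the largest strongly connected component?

3

{Gale, Kent, Mere} are all mutually reachable — one SCC of size 3.
{Lund, Norn} are all mutually reachable — one SCC of size 2.
{Fenn, Hale} are all mutually reachable — one SCC of size 2.
The largest has 3 vertices.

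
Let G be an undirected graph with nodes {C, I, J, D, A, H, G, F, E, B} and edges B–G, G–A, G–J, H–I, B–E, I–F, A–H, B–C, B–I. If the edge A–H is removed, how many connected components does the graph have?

2

A and H are still connected via A-G-B-I-H, so the component count stays at 2.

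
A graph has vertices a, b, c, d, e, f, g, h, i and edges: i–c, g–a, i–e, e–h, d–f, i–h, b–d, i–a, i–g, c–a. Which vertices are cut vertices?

d, i

Removing d increases the component count from 2 to 3, so d is a cut vertex.
Removing i increases the component count from 2 to 3, so i is a cut vertex.
By contrast removing h leaves 2 components; it is not a cut vertex. No other vertex is a cut vertex either.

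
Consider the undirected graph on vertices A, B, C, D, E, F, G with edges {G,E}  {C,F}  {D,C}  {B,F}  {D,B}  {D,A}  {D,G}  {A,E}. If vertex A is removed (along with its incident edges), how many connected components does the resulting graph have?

1

With A gone, the remaining components are: {B, C, D, E, F, G}.
That is 1 component.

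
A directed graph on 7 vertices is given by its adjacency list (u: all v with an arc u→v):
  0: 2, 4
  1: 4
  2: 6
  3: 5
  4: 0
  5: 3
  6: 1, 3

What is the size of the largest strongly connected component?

5

{0, 1, 2, 4, 6} are all mutually reachable — one SCC of size 5.
{3, 5} are all mutually reachable — one SCC of size 2.
The largest has 5 vertices.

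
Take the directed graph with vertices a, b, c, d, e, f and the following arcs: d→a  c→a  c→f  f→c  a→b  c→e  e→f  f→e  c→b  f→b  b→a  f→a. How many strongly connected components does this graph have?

3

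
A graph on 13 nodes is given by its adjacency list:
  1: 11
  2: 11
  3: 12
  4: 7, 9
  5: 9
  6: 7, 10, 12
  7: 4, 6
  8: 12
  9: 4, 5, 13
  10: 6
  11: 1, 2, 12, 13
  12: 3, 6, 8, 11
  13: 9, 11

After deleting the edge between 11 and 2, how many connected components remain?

2

Before removal there is 1 component.
11-2 is a bridge — removing it separates 11's side from 2's side.
After removal: 2 components.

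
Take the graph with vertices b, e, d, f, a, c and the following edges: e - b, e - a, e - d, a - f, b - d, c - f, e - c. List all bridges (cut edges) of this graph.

The edges on the cycle e-b-d-e are not bridges since each lies on that cycle.
Every edge lies on some cycle, so there are no bridges.

none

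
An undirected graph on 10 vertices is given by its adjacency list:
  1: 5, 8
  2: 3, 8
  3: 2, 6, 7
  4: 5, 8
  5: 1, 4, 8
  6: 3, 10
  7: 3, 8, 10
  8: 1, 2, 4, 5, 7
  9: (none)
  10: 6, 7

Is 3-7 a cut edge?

After removing 3-7, the path 3-2-8-7 still connects them, so the edge is not a bridge.

No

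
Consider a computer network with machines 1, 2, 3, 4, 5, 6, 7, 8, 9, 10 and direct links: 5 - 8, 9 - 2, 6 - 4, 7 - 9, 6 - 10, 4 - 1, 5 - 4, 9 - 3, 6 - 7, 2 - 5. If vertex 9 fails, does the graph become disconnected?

Yes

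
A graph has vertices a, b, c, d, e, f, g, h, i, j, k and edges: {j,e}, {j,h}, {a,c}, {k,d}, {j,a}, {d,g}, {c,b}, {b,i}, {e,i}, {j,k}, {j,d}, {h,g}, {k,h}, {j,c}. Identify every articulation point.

j

Removing j increases the component count from 2 to 3, so j is a cut vertex.
By contrast removing b leaves 2 components; it is not a cut vertex. No other vertex is a cut vertex either.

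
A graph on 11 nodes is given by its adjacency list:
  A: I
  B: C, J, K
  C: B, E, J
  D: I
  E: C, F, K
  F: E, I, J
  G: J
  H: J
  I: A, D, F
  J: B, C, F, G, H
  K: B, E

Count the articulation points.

3

Removing F increases the component count from 1 to 2, so F is a cut vertex.
Removing I increases the component count from 1 to 3, so I is a cut vertex.
Removing J increases the component count from 1 to 3, so J is a cut vertex.
By contrast removing B leaves 1 component; it is not a cut vertex. No other vertex is a cut vertex either.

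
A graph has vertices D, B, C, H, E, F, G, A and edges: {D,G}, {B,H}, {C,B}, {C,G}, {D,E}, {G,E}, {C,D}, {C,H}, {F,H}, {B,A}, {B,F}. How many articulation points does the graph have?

Removing B increases the component count from 1 to 2, so B is a cut vertex.
Removing C increases the component count from 1 to 2, so C is a cut vertex.
By contrast removing D leaves 1 component; it is not a cut vertex. No other vertex is a cut vertex either.

2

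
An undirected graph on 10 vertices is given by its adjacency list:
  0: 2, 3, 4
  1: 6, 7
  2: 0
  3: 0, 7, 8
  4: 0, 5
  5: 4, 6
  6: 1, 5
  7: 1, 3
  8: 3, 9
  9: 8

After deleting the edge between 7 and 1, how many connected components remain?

1

7 and 1 are still connected via 7-3-0-4-5-6-1, so the component count stays at 1.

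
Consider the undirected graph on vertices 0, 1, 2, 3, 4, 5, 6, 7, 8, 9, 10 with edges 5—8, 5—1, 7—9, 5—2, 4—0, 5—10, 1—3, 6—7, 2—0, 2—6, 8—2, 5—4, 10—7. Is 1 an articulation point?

Yes

Deleting 1 raises the number of components from 1 to 2, so 1 is a cut vertex.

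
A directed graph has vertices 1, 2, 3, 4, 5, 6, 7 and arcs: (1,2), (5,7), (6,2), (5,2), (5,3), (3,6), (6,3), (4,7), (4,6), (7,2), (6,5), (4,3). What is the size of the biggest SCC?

3

{3, 5, 6} are all mutually reachable — one SCC of size 3.
{4} is an SCC by itself.
{7} is an SCC by itself.
{2} is an SCC by itself.
{1} is an SCC by itself.
The largest has 3 vertices.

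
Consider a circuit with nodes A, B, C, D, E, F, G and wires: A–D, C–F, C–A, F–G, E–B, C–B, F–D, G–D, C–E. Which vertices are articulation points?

Removing C increases the component count from 1 to 2, so C is a cut vertex.
By contrast removing B leaves 1 component; it is not a cut vertex. No other vertex is a cut vertex either.

C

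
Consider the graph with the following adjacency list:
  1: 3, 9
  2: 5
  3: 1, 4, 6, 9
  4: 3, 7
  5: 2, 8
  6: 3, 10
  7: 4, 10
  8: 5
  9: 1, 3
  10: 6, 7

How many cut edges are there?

The edges on the cycle 3-9-1-3 are not bridges since each lies on that cycle.
But removing 5-8 disconnects 5 from 8; removing 5-2 disconnects 5 from 2 — these are bridges.
That makes 2 bridges.

2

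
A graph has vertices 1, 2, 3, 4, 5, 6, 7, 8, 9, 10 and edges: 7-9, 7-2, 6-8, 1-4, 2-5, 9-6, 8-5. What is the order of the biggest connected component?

10 is isolated — a component by itself.
3 is isolated — a component by itself.
Starting from 1 we can reach 1, 4. That is one component of size 2.
Starting from 2 we can reach 2, 5, 6, 7, 8, 9. That is one component of size 6.
The largest has 6 vertices.

6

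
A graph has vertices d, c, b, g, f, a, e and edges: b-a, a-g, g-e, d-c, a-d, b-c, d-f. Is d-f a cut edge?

Yes

Removing d-f leaves no path between d and f: the component count goes from 1 to 2. So it is a bridge.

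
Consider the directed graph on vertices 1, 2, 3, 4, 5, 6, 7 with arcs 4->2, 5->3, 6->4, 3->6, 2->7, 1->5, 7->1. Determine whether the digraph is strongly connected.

From 5 we can reach every vertex (1, 2, 3, 4, 5, 6, 7), and every vertex can reach 5 (1, 2, 3, 4, 5, 6, 7). So the whole graph is one strongly connected component.

Yes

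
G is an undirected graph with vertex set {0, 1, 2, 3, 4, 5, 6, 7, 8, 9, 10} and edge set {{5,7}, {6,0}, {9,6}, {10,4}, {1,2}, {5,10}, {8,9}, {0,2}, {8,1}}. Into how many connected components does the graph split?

3

3 is isolated — a component by itself.
Starting from 4 we can reach 4, 5, 7, 10. That is one component of size 4.
Starting from 0 we can reach 0, 1, 2, 6, 8, 9. That is one component of size 6.
Total: 3 components.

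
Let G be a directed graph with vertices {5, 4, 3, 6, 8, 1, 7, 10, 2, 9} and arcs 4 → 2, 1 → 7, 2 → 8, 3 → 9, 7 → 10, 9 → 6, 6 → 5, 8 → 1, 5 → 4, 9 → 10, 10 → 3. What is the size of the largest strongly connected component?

{1, 2, 3, 4, 5, 6, 7, 8, 9, 10} are all mutually reachable — one SCC of size 10.
The largest has 10 vertices.

10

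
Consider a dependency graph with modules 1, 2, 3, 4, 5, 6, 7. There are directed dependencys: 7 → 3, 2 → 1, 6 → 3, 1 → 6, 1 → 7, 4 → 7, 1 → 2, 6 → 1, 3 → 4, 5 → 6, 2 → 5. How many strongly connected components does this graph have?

2

{1, 2, 5, 6} are all mutually reachable — one SCC of size 4.
{3, 4, 7} are all mutually reachable — one SCC of size 3.
That gives 2 strongly connected components.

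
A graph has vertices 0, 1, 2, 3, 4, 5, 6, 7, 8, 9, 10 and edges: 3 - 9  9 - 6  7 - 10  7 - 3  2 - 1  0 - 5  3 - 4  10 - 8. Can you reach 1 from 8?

No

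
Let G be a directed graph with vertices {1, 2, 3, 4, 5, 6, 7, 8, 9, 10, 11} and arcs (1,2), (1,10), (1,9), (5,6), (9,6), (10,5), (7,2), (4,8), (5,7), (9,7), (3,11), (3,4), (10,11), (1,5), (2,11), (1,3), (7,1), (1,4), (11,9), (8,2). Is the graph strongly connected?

There is no directed path from 6 to 11, so the graph is not strongly connected.

No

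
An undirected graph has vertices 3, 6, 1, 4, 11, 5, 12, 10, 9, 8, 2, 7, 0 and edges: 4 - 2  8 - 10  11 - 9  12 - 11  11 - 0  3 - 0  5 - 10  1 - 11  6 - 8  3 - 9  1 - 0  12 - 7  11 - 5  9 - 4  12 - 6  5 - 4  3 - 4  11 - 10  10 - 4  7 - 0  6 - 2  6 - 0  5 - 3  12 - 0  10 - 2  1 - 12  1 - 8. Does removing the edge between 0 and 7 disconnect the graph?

After removing 0 - 7, the path 0-12-7 still connects them, so the edge is not a bridge.

No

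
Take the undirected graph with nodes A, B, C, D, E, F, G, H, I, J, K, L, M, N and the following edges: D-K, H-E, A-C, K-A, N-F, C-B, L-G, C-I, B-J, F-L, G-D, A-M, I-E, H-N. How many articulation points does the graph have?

Removing A increases the component count from 1 to 2, so A is a cut vertex.
Removing B increases the component count from 1 to 2, so B is a cut vertex.
Removing C increases the component count from 1 to 2, so C is a cut vertex.
By contrast removing J leaves 1 component; it is not a cut vertex. No other vertex is a cut vertex either.

3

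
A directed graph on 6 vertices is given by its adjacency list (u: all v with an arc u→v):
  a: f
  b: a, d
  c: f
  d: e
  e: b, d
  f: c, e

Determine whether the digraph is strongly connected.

Yes

From b we can reach every vertex (a, b, c, d, e, f), and every vertex can reach b (a, b, c, d, e, f). So the whole graph is one strongly connected component.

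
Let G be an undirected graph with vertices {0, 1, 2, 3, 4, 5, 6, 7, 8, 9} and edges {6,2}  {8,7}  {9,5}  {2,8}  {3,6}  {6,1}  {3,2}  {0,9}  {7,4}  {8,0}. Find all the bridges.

The edges on the cycle 3-6-2-3 are not bridges since each lies on that cycle.
But removing 8–0 disconnects 8 from 0; removing 0–9 disconnects 0 from 9; removing 2–8 disconnects 2 from 8; removing 8–7 disconnects 8 from 7 — these are bridges.
In total 7 edges are bridges.

0-8, 0-9, 1-6, 2-8, 4-7, 5-9, 7-8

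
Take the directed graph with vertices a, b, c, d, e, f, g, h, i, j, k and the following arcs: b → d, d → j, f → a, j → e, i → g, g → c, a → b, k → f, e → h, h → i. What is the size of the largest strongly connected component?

1

{b} is an SCC by itself.
{a} is an SCC by itself.
{e} is an SCC by itself.
{j} is an SCC by itself.
{k} is an SCC by itself.
(and 6 more singleton SCCs)
The largest has 1 vertex.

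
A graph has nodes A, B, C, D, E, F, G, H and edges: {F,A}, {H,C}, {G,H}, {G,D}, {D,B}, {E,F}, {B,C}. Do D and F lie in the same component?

No

The component containing D is {B, C, D, G, H}, and F is not in it.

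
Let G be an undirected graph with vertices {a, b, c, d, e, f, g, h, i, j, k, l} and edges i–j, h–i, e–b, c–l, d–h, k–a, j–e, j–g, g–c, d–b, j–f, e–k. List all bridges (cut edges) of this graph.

The edges on the cycle d-h-i-j-e-b-d are not bridges since each lies on that cycle.
But removing e–k disconnects e from k; removing g–c disconnects g from c; removing k–a disconnects k from a; removing f–j disconnects f from j — these are bridges.
In total 6 edges are bridges.

a-k, c-g, c-l, e-k, f-j, g-j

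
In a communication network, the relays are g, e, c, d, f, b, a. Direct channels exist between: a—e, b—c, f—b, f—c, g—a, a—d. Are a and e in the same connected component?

From a we can reach a, d, e, g, which includes e.

Yes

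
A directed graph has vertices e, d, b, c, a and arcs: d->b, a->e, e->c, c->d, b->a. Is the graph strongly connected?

From b we can reach every vertex (a, b, c, d, e), and every vertex can reach b (a, b, c, d, e). So the whole graph is one strongly connected component.

Yes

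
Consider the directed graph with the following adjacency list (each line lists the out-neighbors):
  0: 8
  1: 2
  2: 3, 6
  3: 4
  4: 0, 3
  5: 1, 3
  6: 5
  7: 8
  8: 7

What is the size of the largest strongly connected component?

{1, 2, 5, 6} are all mutually reachable — one SCC of size 4.
{3, 4} are all mutually reachable — one SCC of size 2.
{7, 8} are all mutually reachable — one SCC of size 2.
{0} is an SCC by itself.
The largest has 4 vertices.

4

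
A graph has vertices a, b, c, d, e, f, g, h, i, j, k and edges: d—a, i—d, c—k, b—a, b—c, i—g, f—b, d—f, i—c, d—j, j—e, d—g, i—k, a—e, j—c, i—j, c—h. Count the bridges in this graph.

1

The edges on the cycle d-f-b-a-d are not bridges since each lies on that cycle.
But removing c—h disconnects c from h — this is a bridge.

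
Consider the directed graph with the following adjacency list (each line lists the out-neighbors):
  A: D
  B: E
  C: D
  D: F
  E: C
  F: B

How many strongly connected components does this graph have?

{B, C, D, E, F} are all mutually reachable — one SCC of size 5.
{A} is an SCC by itself.
That gives 2 strongly connected components.

2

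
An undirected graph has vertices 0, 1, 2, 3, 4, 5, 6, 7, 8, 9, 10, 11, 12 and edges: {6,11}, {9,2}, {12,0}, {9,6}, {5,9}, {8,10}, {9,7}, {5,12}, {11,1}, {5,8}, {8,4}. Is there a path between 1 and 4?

From 1 we can reach 0, 1, 2, 4, 5, 6, 7, 8, 9, 10, 11, 12, which includes 4.

Yes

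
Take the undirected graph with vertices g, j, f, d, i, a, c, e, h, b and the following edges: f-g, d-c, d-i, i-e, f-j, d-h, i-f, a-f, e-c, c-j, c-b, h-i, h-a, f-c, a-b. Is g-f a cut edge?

Yes

Removing g-f leaves no path between g and f: the component count goes from 1 to 2. So it is a bridge.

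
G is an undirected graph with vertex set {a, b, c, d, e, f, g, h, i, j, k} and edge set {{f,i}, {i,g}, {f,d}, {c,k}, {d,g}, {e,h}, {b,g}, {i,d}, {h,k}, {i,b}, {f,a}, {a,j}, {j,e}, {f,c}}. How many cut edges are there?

0

The edges on the cycle i-b-g-i are not bridges since each lies on that cycle.
Every edge lies on some cycle, so there are no bridges.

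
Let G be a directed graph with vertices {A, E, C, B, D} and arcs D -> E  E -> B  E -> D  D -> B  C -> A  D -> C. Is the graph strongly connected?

No

There is no directed path from B to C, so the graph is not strongly connected.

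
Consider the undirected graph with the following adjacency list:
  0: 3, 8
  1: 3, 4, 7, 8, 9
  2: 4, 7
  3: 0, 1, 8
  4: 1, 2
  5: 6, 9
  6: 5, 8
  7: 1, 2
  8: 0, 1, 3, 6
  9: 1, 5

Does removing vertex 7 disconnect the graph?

No

Deleting 7 leaves 1 component (was 1) (its neighbors 1, 2 remain connected to each other), so 7 is not a cut vertex.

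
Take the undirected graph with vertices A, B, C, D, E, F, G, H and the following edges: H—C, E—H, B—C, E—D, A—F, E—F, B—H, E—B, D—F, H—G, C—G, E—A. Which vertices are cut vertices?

E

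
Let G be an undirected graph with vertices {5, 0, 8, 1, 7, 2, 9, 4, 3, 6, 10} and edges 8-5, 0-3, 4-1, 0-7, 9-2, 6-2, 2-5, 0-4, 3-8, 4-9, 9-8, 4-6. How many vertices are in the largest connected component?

10 is isolated — a component by itself.
Starting from 0 we can reach 0, 1, 2, 3, 4, 5, 6, 7, 8, 9. That is one component of size 10.
The largest has 10 vertices.

10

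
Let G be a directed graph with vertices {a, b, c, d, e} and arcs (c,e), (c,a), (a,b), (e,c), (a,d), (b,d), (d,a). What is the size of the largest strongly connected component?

{a, b, d} are all mutually reachable — one SCC of size 3.
{c, e} are all mutually reachable — one SCC of size 2.
The largest has 3 vertices.

3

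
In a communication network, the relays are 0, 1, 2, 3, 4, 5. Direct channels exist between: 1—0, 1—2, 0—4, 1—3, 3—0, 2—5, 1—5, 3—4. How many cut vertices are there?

1

Removing 1 increases the component count from 1 to 2, so 1 is a cut vertex.
By contrast removing 3 leaves 1 component; it is not a cut vertex. No other vertex is a cut vertex either.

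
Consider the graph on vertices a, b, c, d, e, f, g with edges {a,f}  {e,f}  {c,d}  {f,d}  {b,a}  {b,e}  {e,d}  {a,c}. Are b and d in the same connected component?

Yes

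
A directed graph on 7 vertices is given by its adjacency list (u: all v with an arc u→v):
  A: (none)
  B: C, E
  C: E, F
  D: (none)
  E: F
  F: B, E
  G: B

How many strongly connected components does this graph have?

4

{B, C, E, F} are all mutually reachable — one SCC of size 4.
{D} is an SCC by itself.
{A} is an SCC by itself.
{G} is an SCC by itself.
That gives 4 strongly connected components.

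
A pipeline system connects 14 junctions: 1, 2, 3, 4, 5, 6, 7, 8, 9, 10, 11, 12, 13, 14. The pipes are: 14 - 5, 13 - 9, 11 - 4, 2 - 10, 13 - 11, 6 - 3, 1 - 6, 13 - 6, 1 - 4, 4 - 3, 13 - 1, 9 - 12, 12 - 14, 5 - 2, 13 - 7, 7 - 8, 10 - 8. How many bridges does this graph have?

0

The edges on the cycle 13-11-4-3-6-13 are not bridges since each lies on that cycle.
Every edge lies on some cycle, so there are no bridges.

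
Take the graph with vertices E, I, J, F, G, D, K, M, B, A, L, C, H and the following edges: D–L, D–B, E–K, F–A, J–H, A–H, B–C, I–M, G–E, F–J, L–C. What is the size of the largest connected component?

4

Starting from I we can reach I, M. That is one component of size 2.
Starting from E we can reach E, G, K. That is one component of size 3.
Starting from B we can reach B, C, D, L. That is one component of size 4.
Starting from A we can reach A, F, H, J. That is one component of size 4.
The largest has 4 vertices.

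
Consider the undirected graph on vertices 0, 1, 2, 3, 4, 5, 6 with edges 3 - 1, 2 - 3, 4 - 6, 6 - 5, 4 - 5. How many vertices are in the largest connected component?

3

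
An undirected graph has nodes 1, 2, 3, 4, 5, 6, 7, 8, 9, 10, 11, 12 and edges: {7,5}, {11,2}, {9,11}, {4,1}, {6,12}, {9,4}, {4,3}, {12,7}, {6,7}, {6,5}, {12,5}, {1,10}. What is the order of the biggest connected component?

8 is isolated — a component by itself.
Starting from 5 we can reach 5, 6, 7, 12. That is one component of size 4.
Starting from 1 we can reach 1, 2, 3, 4, 9, 10, 11. That is one component of size 7.
The largest has 7 vertices.

7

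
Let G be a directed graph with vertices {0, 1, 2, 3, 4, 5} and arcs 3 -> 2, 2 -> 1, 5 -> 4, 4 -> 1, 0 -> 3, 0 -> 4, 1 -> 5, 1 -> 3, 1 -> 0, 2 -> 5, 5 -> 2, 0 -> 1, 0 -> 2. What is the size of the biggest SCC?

{0, 1, 2, 3, 4, 5} are all mutually reachable — one SCC of size 6.
The largest has 6 vertices.

6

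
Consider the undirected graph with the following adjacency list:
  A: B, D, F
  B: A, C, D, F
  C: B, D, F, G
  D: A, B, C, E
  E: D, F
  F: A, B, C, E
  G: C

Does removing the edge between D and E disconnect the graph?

No

After removing D-E, the path D-A-F-E still connects them, so the edge is not a bridge.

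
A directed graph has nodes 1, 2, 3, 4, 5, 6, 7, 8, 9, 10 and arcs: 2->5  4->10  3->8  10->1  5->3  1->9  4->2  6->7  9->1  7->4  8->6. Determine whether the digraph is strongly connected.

No

There is no directed path from 10 to 3, so the graph is not strongly connected.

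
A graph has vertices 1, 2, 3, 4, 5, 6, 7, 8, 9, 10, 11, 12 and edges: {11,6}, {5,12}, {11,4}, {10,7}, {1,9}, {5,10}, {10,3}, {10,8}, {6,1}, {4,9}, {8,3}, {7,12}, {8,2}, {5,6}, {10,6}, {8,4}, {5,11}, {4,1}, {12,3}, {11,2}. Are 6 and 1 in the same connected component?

Yes

From 6 we can reach 1, 2, 3, 4, 5, 6, 7, 8, 9, 10, 11, 12, which includes 1.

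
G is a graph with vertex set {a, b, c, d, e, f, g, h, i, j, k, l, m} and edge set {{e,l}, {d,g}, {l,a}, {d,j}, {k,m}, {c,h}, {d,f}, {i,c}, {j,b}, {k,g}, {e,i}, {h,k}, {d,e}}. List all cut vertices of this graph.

Removing d increases the component count from 1 to 3, so d is a cut vertex.
Removing e increases the component count from 1 to 2, so e is a cut vertex.
Removing j increases the component count from 1 to 2, so j is a cut vertex.
Likewise k, l are cut vertices.
By contrast removing f leaves 1 component; it is not a cut vertex. No other vertex is a cut vertex either.

d, e, j, k, l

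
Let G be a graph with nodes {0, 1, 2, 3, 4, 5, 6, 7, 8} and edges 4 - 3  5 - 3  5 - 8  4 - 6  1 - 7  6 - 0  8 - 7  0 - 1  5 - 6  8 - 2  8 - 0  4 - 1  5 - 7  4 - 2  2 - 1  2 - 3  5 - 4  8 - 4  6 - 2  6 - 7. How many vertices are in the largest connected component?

9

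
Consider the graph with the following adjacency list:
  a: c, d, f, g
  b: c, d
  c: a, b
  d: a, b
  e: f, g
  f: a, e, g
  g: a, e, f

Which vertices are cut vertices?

a

Removing a increases the component count from 1 to 2, so a is a cut vertex.
By contrast removing c leaves 1 component; it is not a cut vertex. No other vertex is a cut vertex either.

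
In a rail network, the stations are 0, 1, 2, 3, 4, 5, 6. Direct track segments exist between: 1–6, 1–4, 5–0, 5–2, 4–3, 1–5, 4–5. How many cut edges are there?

4

The edges on the cycle 1-4-5-1 are not bridges since each lies on that cycle.
But removing 5–0 disconnects 5 from 0; removing 4–3 disconnects 4 from 3; removing 5–2 disconnects 5 from 2; removing 1–6 disconnects 1 from 6 — these are bridges.
That makes 4 bridges.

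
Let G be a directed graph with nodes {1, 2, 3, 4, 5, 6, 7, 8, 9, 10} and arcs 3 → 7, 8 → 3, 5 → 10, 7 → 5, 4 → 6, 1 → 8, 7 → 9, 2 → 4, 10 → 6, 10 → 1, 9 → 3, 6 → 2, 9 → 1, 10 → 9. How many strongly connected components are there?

2

{1, 3, 5, 7, 8, 9, 10} are all mutually reachable — one SCC of size 7.
{2, 4, 6} are all mutually reachable — one SCC of size 3.
That gives 2 strongly connected components.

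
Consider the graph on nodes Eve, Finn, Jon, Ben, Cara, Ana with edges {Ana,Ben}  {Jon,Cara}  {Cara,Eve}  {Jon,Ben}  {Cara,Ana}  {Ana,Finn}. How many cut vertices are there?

Removing Ana increases the component count from 1 to 2, so Ana is a cut vertex.
Removing Cara increases the component count from 1 to 2, so Cara is a cut vertex.
By contrast removing Eve leaves 1 component; it is not a cut vertex. No other vertex is a cut vertex either.

2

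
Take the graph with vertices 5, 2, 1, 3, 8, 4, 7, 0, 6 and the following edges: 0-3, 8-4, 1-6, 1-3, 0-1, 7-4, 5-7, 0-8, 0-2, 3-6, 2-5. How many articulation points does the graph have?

Removing 0 increases the component count from 1 to 2, so 0 is a cut vertex.
By contrast removing 5 leaves 1 component; it is not a cut vertex. No other vertex is a cut vertex either.

1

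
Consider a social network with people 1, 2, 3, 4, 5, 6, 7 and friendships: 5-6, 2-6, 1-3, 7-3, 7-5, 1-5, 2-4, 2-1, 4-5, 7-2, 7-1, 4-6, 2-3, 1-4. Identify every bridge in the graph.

The edges on the cycle 2-1-4-5-6-2 are not bridges since each lies on that cycle.
Every edge lies on some cycle, so there are no bridges.

none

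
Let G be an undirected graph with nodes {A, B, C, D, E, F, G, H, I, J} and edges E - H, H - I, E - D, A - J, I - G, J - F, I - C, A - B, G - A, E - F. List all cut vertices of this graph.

A, E, I

Removing A increases the component count from 1 to 2, so A is a cut vertex.
Removing E increases the component count from 1 to 2, so E is a cut vertex.
Removing I increases the component count from 1 to 2, so I is a cut vertex.
By contrast removing H leaves 1 component; it is not a cut vertex. No other vertex is a cut vertex either.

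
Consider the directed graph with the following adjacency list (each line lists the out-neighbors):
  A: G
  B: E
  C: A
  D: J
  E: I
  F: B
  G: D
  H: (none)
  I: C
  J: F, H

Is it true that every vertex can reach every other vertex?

No

There is no directed path from H to C, so the graph is not strongly connected.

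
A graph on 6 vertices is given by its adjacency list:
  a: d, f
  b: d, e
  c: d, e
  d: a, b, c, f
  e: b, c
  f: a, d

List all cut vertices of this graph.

d

Removing d increases the component count from 1 to 2, so d is a cut vertex.
By contrast removing c leaves 1 component; it is not a cut vertex. No other vertex is a cut vertex either.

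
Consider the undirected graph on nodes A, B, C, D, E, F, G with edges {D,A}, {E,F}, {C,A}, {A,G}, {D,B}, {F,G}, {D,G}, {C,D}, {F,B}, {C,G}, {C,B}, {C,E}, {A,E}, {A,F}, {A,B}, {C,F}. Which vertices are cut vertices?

none

Removing D, for instance, still leaves 1 component. No single vertex removal increases the component count — the graph has no articulation points.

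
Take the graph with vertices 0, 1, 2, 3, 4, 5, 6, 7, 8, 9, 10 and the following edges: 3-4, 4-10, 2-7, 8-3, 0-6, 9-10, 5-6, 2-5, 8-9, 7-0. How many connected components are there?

3

1 is isolated — a component by itself.
Starting from 0 we can reach 0, 2, 5, 6, 7. That is one component of size 5.
Starting from 3 we can reach 3, 4, 8, 9, 10. That is one component of size 5.
Total: 3 components.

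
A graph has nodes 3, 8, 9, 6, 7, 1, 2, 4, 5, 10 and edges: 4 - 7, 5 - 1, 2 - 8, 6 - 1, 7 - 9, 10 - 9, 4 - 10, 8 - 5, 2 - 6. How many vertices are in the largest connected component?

3 is isolated — a component by itself.
Starting from 4 we can reach 4, 7, 9, 10. That is one component of size 4.
Starting from 1 we can reach 1, 2, 5, 6, 8. That is one component of size 5.
The largest has 5 vertices.

5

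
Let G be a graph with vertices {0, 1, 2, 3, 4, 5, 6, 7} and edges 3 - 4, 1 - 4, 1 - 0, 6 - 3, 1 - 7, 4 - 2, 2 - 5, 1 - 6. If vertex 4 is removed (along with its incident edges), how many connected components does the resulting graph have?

2

With 4 gone, the remaining components are: {2, 5}; {0, 1, 3, 6, 7}.
That is 2 components.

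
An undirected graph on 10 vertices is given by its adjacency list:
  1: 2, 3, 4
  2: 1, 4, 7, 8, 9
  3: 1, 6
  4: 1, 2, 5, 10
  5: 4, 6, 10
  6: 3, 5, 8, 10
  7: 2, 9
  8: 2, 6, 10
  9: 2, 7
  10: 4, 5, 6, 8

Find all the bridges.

none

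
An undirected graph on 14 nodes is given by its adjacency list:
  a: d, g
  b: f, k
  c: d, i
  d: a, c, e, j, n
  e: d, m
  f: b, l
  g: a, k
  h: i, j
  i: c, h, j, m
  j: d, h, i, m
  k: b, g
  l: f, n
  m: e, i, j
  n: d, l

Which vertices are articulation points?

d

Removing d increases the component count from 1 to 2, so d is a cut vertex.
By contrast removing f leaves 1 component; it is not a cut vertex. No other vertex is a cut vertex either.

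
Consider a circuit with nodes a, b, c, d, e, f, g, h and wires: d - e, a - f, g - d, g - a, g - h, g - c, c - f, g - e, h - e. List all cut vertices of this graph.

Removing g increases the component count from 2 to 3, so g is a cut vertex.
By contrast removing d leaves 2 components; it is not a cut vertex. No other vertex is a cut vertex either.

g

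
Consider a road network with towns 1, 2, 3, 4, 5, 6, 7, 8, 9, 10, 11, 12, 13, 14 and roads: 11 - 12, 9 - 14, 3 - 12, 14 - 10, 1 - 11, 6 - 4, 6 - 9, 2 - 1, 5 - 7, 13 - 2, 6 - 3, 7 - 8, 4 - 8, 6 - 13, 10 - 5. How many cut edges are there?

0

The edges on the cycle 6-13-2-1-11-12-3-6 are not bridges since each lies on that cycle.
Every edge lies on some cycle, so there are no bridges.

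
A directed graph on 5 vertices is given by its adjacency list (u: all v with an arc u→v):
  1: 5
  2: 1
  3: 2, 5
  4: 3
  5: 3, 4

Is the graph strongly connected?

Yes

From 2 we can reach every vertex (1, 2, 3, 4, 5), and every vertex can reach 2 (1, 2, 3, 4, 5). So the whole graph is one strongly connected component.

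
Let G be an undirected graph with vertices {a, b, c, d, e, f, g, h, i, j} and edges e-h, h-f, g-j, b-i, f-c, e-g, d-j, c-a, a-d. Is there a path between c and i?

No

The component containing c is {a, c, d, e, f, g, h, j}, and i is not in it.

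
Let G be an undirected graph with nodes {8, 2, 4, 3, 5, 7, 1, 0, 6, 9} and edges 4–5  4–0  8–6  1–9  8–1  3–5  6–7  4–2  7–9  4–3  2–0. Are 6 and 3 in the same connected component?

The component containing 6 is {1, 6, 7, 8, 9}, and 3 is not in it.

No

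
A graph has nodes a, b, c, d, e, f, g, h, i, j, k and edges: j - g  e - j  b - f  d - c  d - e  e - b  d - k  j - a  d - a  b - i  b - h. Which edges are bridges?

b-e, b-f, b-h, b-i, c-d, d-k, g-j

The edges on the cycle d-e-j-a-d are not bridges since each lies on that cycle.
But removing f - b disconnects f from b; removing e - b disconnects e from b; removing b - i disconnects b from i; removing b - h disconnects b from h — these are bridges.
In total 7 edges are bridges.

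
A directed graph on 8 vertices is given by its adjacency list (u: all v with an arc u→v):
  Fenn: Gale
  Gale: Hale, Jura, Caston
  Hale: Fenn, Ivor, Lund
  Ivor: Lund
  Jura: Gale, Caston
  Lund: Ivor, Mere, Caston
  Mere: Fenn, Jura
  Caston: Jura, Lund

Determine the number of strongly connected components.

{Fenn, Gale, Hale, Ivor, Jura, Lund, Mere, Caston} are all mutually reachable — one SCC of size 8.
That gives 1 strongly connected component.

1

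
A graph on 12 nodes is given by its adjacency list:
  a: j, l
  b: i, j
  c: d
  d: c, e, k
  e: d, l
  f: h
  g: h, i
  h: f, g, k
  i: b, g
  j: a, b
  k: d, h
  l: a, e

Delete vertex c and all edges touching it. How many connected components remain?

1

With c gone, the remaining components are: {a, b, d, e, f, g, h, i, j, k, l}.
That is 1 component.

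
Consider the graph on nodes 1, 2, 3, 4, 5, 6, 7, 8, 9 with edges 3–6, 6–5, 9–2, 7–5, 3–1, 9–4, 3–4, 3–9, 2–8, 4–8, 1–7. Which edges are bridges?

The edges on the cycle 3-1-7-5-6-3 are not bridges since each lies on that cycle.
Every edge lies on some cycle, so there are no bridges.

none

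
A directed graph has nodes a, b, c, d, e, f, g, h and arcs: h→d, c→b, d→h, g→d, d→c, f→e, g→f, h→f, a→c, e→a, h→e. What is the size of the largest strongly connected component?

{d, h} are all mutually reachable — one SCC of size 2.
{e} is an SCC by itself.
{g} is an SCC by itself.
{c} is an SCC by itself.
{b} is an SCC by itself.
(and 2 more singleton SCCs)
The largest has 2 vertices.

2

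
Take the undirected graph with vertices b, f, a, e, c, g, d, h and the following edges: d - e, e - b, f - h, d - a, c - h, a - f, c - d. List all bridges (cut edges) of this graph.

b-e, d-e

The edges on the cycle c-d-a-f-h-c are not bridges since each lies on that cycle.
But removing e - b disconnects e from b; removing d - e disconnects d from e — these are bridges.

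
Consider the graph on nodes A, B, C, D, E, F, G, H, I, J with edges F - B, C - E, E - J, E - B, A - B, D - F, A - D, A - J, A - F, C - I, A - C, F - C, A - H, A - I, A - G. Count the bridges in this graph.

2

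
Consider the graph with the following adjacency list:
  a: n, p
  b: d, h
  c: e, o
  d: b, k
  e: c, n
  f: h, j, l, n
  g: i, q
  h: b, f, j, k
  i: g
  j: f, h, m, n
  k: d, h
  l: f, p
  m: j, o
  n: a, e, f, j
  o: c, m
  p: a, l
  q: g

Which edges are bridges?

The edges on the cycle h-k-d-b-h are not bridges since each lies on that cycle.
But removing i-g disconnects i from g; removing q-g disconnects q from g — these are bridges.

g-i, g-q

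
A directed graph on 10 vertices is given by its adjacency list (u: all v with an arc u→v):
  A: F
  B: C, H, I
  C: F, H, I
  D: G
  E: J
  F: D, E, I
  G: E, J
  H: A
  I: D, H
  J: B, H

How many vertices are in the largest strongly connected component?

{A, B, C, D, E, F, G, H, I, J} are all mutually reachable — one SCC of size 10.
The largest has 10 vertices.

10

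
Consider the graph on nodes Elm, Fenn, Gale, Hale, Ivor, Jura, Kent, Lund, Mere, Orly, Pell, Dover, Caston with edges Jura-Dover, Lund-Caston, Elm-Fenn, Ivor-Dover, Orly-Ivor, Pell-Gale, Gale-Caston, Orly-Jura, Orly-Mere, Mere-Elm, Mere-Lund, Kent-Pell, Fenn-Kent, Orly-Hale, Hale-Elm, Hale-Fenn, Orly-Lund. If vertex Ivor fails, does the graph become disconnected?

No

Deleting Ivor leaves 1 component (was 1) (its neighbors Orly, Dover remain connected to each other), so Ivor is not a cut vertex.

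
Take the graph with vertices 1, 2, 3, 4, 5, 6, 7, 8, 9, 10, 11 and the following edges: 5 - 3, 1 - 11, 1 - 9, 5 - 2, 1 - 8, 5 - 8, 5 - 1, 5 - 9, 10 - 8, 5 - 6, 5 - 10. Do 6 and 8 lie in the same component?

From 6 we can reach 1, 2, 3, 5, 6, 8, 9, 10, 11, which includes 8.

Yes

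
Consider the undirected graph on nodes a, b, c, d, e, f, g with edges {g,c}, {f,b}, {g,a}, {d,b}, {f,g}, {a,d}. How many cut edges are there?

1

The edges on the cycle f-g-a-d-b-f are not bridges since each lies on that cycle.
But removing g—c disconnects g from c — this is a bridge.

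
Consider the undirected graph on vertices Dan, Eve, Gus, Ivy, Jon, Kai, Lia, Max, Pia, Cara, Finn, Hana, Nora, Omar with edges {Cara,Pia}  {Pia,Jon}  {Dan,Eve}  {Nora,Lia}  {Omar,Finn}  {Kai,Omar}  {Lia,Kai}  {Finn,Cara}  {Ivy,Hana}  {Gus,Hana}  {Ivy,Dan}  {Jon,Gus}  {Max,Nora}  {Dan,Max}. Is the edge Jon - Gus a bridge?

No

After removing Jon - Gus, the path Jon-Pia-Cara-Finn-Omar-Kai-Lia-Nora-Max-Dan-Ivy-Hana-Gus still connects them, so the edge is not a bridge.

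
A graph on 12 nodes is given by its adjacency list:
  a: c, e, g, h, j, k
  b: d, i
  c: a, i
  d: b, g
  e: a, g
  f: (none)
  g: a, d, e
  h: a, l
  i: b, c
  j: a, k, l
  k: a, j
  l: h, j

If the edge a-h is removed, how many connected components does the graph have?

a and h are still connected via a-j-l-h, so the component count stays at 2.

2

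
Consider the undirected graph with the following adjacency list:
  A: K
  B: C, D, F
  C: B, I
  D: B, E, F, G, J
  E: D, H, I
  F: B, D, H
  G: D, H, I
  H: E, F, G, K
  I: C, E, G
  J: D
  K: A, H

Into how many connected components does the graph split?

1

Starting from A we can reach A, B, C, D, E, F, G, H, I, J, K. That is one component of size 11.
Total: 1 component.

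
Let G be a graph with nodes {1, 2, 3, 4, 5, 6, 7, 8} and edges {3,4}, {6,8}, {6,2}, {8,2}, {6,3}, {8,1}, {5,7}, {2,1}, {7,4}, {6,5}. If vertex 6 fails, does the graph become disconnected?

Deleting 6 raises the number of components from 1 to 2, so 6 is a cut vertex.

Yes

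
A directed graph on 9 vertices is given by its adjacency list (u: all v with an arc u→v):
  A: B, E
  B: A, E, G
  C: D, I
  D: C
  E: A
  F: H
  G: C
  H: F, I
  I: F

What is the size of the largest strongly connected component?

3

{F, H, I} are all mutually reachable — one SCC of size 3.
{A, B, E} are all mutually reachable — one SCC of size 3.
{C, D} are all mutually reachable — one SCC of size 2.
{G} is an SCC by itself.
The largest has 3 vertices.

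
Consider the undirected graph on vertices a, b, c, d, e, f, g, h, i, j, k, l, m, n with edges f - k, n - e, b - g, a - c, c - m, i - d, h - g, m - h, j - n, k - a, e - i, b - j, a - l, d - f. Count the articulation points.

1

Removing a increases the component count from 1 to 2, so a is a cut vertex.
By contrast removing b leaves 1 component; it is not a cut vertex. No other vertex is a cut vertex either.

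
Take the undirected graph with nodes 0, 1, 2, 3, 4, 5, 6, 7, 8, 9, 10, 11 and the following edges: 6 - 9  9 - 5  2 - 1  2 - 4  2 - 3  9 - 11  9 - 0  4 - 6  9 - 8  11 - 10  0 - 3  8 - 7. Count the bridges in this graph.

6

The edges on the cycle 2-4-6-9-0-3-2 are not bridges since each lies on that cycle.
But removing 9 - 8 disconnects 9 from 8; removing 10 - 11 disconnects 10 from 11; removing 9 - 11 disconnects 9 from 11; removing 7 - 8 disconnects 7 from 8 — these are bridges.
In total 6 edges are bridges.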